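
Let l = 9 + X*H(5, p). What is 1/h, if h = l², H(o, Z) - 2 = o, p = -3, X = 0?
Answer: 1/81 ≈ 0.012346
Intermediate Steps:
H(o, Z) = 2 + o
l = 9 (l = 9 + 0*(2 + 5) = 9 + 0*7 = 9 + 0 = 9)
h = 81 (h = 9² = 81)
1/h = 1/81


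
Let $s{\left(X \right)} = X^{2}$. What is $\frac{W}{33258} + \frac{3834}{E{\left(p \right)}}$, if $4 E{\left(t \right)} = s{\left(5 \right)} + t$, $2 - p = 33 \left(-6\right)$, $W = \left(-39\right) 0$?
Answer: $\frac{1704}{25} \approx 68.16$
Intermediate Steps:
$W = 0$
$p = 200$ ($p = 2 - 33 \left(-6\right) = 2 - -198 = 2 + 198 = 200$)
$E{\left(t \right)} = \frac{25}{4} + \frac{t}{4}$ ($E{\left(t \right)} = \frac{5^{2} + t}{4} = \frac{25 + t}{4} = \frac{25}{4} + \frac{t}{4}$)
$\frac{W}{33258} + \frac{3834}{E{\left(p \right)}} = \frac{0}{33258} + \frac{3834}{\frac{25}{4} + \frac{1}{4} \cdot 200} = 0 \cdot \frac{1}{33258} + \frac{3834}{\frac{25}{4} + 50} = 0 + \frac{3834}{\frac{225}{4}} = 0 + 3834 \cdot \frac{4}{225} = 0 + \frac{1704}{25} = \frac{1704}{25}$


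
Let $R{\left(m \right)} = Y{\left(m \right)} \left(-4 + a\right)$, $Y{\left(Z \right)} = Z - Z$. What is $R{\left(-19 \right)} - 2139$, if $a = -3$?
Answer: $-2139$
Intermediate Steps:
$Y{\left(Z \right)} = 0$
$R{\left(m \right)} = 0$ ($R{\left(m \right)} = 0 \left(-4 - 3\right) = 0 \left(-7\right) = 0$)
$R{\left(-19 \right)} - 2139 = 0 - 2139 = -2139$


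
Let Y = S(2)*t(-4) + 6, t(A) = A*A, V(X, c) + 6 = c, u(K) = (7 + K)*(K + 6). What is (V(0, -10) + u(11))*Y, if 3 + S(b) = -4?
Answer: -30740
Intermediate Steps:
u(K) = (6 + K)*(7 + K) (u(K) = (7 + K)*(6 + K) = (6 + K)*(7 + K))
V(X, c) = -6 + c
S(b) = -7 (S(b) = -3 - 4 = -7)
t(A) = A²
Y = -106 (Y = -7*(-4)² + 6 = -7*16 + 6 = -112 + 6 = -106)
(V(0, -10) + u(11))*Y = ((-6 - 10) + (42 + 11² + 13*11))*(-106) = (-16 + (42 + 121 + 143))*(-106) = (-16 + 306)*(-106) = 290*(-106) = -30740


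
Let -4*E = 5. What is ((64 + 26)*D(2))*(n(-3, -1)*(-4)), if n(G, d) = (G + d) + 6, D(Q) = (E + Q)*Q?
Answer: -1080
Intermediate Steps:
E = -5/4 (E = -¼*5 = -5/4 ≈ -1.2500)
D(Q) = Q*(-5/4 + Q) (D(Q) = (-5/4 + Q)*Q = Q*(-5/4 + Q))
n(G, d) = 6 + G + d
((64 + 26)*D(2))*(n(-3, -1)*(-4)) = ((64 + 26)*((¼)*2*(-5 + 4*2)))*((6 - 3 - 1)*(-4)) = (90*((¼)*2*(-5 + 8)))*(2*(-4)) = (90*((¼)*2*3))*(-8) = (90*(3/2))*(-8) = 135*(-8) = -1080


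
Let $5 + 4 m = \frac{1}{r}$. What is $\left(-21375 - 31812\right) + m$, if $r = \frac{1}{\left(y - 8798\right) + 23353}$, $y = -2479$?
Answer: $- \frac{200677}{4} \approx -50169.0$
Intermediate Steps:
$r = \frac{1}{12076}$ ($r = \frac{1}{\left(-2479 - 8798\right) + 23353} = \frac{1}{-11277 + 23353} = \frac{1}{12076} \approx 8.2809 \cdot 10^{-5}$)
$m = \frac{12071}{4}$ ($m = - \frac{5}{4} + \frac{\frac{1}{\frac{1}{12076}}}{4} = - \frac{5}{4} + \frac{1}{4} \cdot 12076 = - \frac{5}{4} + 3019 = \frac{12071}{4} \approx 3017.8$)
$\left(-21375 - 31812\right) + m = \left(-21375 - 31812\right) + \frac{12071}{4} = -53187 + \frac{12071}{4} = - \frac{200677}{4}$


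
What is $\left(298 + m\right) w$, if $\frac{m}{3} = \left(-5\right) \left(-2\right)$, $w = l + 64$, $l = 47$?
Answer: $36408$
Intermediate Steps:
$w = 111$ ($w = 47 + 64 = 111$)
$m = 30$ ($m = 3 \left(\left(-5\right) \left(-2\right)\right) = 3 \cdot 10 = 30$)
$\left(298 + m\right) w = \left(298 + 30\right) 111 = 328 \cdot 111 = 36408$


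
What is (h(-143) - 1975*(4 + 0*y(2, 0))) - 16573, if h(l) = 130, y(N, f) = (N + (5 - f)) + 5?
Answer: -24343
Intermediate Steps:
y(N, f) = 10 + N - f (y(N, f) = (5 + N - f) + 5 = 10 + N - f)
(h(-143) - 1975*(4 + 0*y(2, 0))) - 16573 = (130 - 1975*(4 + 0*(10 + 2 - 1*0))) - 16573 = (130 - 1975*(4 + 0*(10 + 2 + 0))) - 16573 = (130 - 1975*(4 + 0*12)) - 16573 = (130 - 1975*(4 + 0)) - 16573 = (130 - 1975*4) - 16573 = (130 - 7900) - 16573 = -7770 - 16573 = -24343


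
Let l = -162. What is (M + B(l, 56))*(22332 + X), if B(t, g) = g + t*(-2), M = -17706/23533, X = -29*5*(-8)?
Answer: 209662200328/23533 ≈ 8.9093e+6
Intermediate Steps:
X = 1160 (X = -145*(-8) = 1160)
M = -17706/23533 (M = -17706*1/23533 = -17706/23533 ≈ -0.75239)
B(t, g) = g - 2*t
(M + B(l, 56))*(22332 + X) = (-17706/23533 + (56 - 2*(-162)))*(22332 + 1160) = (-17706/23533 + (56 + 324))*23492 = (-17706/23533 + 380)*23492 = (8924834/23533)*23492 = 209662200328/23533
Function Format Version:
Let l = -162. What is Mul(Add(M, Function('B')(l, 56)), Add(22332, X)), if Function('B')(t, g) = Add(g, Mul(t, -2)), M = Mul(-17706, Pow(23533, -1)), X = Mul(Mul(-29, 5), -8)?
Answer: Rational(209662200328, 23533) ≈ 8.9093e+6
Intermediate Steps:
X = 1160 (X = Mul(-145, -8) = 1160)
M = Rational(-17706, 23533) (M = Mul(-17706, Rational(1, 23533)) = Rational(-17706, 23533) ≈ -0.75239)
Function('B')(t, g) = Add(g, Mul(-2, t))
Mul(Add(M, Function('B')(l, 56)), Add(22332, X)) = Mul(Add(Rational(-17706, 23533), Add(56, Mul(-2, -162))), Add(22332, 1160)) = Mul(Add(Rational(-17706, 23533), Add(56, 324)), 23492) = Mul(Add(Rational(-17706, 23533), 380), 23492) = Mul(Rational(8924834, 23533), 23492) = Rational(209662200328, 23533)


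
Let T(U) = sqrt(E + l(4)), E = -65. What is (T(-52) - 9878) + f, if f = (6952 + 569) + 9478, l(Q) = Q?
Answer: 7121 + I*sqrt(61) ≈ 7121.0 + 7.8102*I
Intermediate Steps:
f = 16999 (f = 7521 + 9478 = 16999)
T(U) = I*sqrt(61) (T(U) = sqrt(-65 + 4) = sqrt(-61) = I*sqrt(61))
(T(-52) - 9878) + f = (I*sqrt(61) - 9878) + 16999 = (-9878 + I*sqrt(61)) + 16999 = 7121 + I*sqrt(61)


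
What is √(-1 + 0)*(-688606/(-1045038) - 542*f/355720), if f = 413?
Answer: 2755837543*I/92935229340 ≈ 0.029653*I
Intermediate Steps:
√(-1 + 0)*(-688606/(-1045038) - 542*f/355720) = √(-1 + 0)*(-688606/(-1045038) - 542*413/355720) = √(-1)*(-688606*(-1/1045038) - 223846*1/355720) = I*(344303/522519 - 111923/177860) = I*(2755837543/92935229340) = 2755837543*I/92935229340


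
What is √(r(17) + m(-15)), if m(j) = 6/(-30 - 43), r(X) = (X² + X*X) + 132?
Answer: 4*√236447/73 ≈ 26.644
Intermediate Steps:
r(X) = 132 + 2*X² (r(X) = (X² + X²) + 132 = 2*X² + 132 = 132 + 2*X²)
m(j) = -6/73 (m(j) = 6/(-73) = -1/73*6 = -6/73)
√(r(17) + m(-15)) = √((132 + 2*17²) - 6/73) = √((132 + 2*289) - 6/73) = √((132 + 578) - 6/73) = √(710 - 6/73) = √(51824/73) = 4*√236447/73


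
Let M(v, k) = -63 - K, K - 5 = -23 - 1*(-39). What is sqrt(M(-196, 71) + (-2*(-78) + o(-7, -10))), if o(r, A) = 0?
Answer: 6*sqrt(2) ≈ 8.4853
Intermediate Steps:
K = 21 (K = 5 + (-23 - 1*(-39)) = 5 + (-23 + 39) = 5 + 16 = 21)
M(v, k) = -84 (M(v, k) = -63 - 1*21 = -63 - 21 = -84)
sqrt(M(-196, 71) + (-2*(-78) + o(-7, -10))) = sqrt(-84 + (-2*(-78) + 0)) = sqrt(-84 + (156 + 0)) = sqrt(-84 + 156) = sqrt(72) = 6*sqrt(2)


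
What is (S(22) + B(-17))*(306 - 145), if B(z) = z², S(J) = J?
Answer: 50071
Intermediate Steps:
(S(22) + B(-17))*(306 - 145) = (22 + (-17)²)*(306 - 145) = (22 + 289)*161 = 311*161 = 50071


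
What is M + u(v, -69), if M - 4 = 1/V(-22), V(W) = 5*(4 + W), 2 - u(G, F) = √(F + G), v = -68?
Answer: 539/90 - I*√137 ≈ 5.9889 - 11.705*I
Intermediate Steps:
u(G, F) = 2 - √(F + G)
V(W) = 20 + 5*W
M = 359/90 (M = 4 + 1/(20 + 5*(-22)) = 4 + 1/(20 - 110) = 4 + 1/(-90) = 4 - 1/90 = 359/90 ≈ 3.9889)
M + u(v, -69) = 359/90 + (2 - √(-69 - 68)) = 359/90 + (2 - √(-137)) = 359/90 + (2 - I*√137) = 539/90 - I*√137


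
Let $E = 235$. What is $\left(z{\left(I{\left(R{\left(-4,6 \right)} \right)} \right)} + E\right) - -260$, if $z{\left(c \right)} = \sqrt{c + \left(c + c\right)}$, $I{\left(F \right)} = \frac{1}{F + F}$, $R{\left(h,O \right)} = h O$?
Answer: $495 + \frac{i}{4} \approx 495.0 + 0.25 i$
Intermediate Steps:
$R{\left(h,O \right)} = O h$
$I{\left(F \right)} = \frac{1}{2 F}$
$z{\left(c \right)} = \sqrt{3} \sqrt{c}$ ($z{\left(c \right)} = \sqrt{c + 2 c} = \sqrt{3 c} = \sqrt{3} \sqrt{c}$)
$\left(z{\left(I{\left(R{\left(-4,6 \right)} \right)} \right)} + E\right) - -260 = \left(\sqrt{3} \sqrt{\frac{1}{2 \cdot 6 \left(-4\right)}} + 235\right) - -260 = \left(\sqrt{3} \sqrt{\frac{1}{2 \left(-24\right)}} + 235\right) + 260 = \left(\sqrt{3} \sqrt{\frac{1}{2} \left(- \frac{1}{24}\right)} + 235\right) + 260 = \left(\sqrt{3} \sqrt{- \frac{1}{48}} + 235\right) + 260 = \left(\sqrt{3} \frac{i \sqrt{3}}{12} + 235\right) + 260 = \left(\frac{i}{4} + 235\right) + 260 = \left(235 + \frac{i}{4}\right) + 260 = 495 + \frac{i}{4}$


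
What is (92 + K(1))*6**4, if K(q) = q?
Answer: 120528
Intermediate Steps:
(92 + K(1))*6**4 = (92 + 1)*6**4 = 93*1296 = 120528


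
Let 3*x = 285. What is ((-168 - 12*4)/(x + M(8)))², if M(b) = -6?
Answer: 46656/7921 ≈ 5.8902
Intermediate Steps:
x = 95 (x = (⅓)*285 = 95)
((-168 - 12*4)/(x + M(8)))² = ((-168 - 12*4)/(95 - 6))² = ((-168 - 48)/89)² = (-216*1/89)² = (-216/89)² = 46656/7921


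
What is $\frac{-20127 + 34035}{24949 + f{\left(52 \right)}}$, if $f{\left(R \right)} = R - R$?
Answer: $\frac{228}{409} \approx 0.55746$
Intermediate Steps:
$f{\left(R \right)} = 0$
$\frac{-20127 + 34035}{24949 + f{\left(52 \right)}} = \frac{-20127 + 34035}{24949 + 0} = \frac{13908}{24949} = 13908 \cdot \frac{1}{24949} = \frac{228}{409}$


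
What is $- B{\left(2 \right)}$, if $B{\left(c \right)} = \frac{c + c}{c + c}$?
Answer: $-1$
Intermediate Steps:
$B{\left(c \right)} = 1$ ($B{\left(c \right)} = \frac{2 c}{2 c} = 2 c \frac{1}{2 c} = 1$)
$- B{\left(2 \right)} = \left(-1\right) 1 = -1$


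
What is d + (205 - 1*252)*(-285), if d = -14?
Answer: 13381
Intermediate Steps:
d + (205 - 1*252)*(-285) = -14 + (205 - 1*252)*(-285) = -14 + (205 - 252)*(-285) = -14 - 47*(-285) = -14 + 13395 = 13381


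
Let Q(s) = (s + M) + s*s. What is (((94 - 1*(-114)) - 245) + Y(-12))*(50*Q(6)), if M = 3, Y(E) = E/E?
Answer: -81000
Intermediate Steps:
Y(E) = 1
Q(s) = 3 + s + s² (Q(s) = (s + 3) + s*s = (3 + s) + s² = 3 + s + s²)
(((94 - 1*(-114)) - 245) + Y(-12))*(50*Q(6)) = (((94 - 1*(-114)) - 245) + 1)*(50*(3 + 6 + 6²)) = (((94 + 114) - 245) + 1)*(50*(3 + 6 + 36)) = ((208 - 245) + 1)*(50*45) = (-37 + 1)*2250 = -36*2250 = -81000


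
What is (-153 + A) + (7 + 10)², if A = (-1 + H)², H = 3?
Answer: 140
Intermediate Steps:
A = 4 (A = (-1 + 3)² = 2² = 4)
(-153 + A) + (7 + 10)² = (-153 + 4) + (7 + 10)² = -149 + 17² = -149 + 289 = 140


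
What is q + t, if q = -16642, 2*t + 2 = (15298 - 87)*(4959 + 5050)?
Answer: 152213613/2 ≈ 7.6107e+7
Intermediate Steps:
t = 152246897/2 (t = -1 + ((15298 - 87)*(4959 + 5050))/2 = -1 + (15211*10009)/2 = -1 + (½)*152246899 = -1 + 152246899/2 = 152246897/2 ≈ 7.6123e+7)
q + t = -16642 + 152246897/2 = 152213613/2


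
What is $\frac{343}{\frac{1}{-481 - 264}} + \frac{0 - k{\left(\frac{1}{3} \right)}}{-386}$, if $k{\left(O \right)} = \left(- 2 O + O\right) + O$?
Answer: $-255535$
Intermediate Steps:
$k{\left(O \right)} = 0$ ($k{\left(O \right)} = - O + O = 0$)
$\frac{343}{\frac{1}{-481 - 264}} + \frac{0 - k{\left(\frac{1}{3} \right)}}{-386} = \frac{343}{\frac{1}{-481 - 264}} + \frac{0 - 0}{-386} = \frac{343}{\frac{1}{-745}} + \left(0 + 0\right) \left(- \frac{1}{386}\right) = \frac{343}{- \frac{1}{745}} + 0 \left(- \frac{1}{386}\right) = 343 \left(-745\right) + 0 = -255535 + 0 = -255535$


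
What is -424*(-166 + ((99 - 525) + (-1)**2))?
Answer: 250584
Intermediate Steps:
-424*(-166 + ((99 - 525) + (-1)**2)) = -424*(-166 + (-426 + 1)) = -424*(-166 - 425) = -424*(-591) = 250584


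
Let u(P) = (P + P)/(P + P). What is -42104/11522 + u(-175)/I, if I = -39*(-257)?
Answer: -210998435/57742503 ≈ -3.6541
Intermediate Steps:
u(P) = 1 (u(P) = (2*P)/((2*P)) = (2*P)*(1/(2*P)) = 1)
I = 10023
-42104/11522 + u(-175)/I = -42104/11522 + 1/10023 = -42104*1/11522 + 1*(1/10023) = -21052/5761 + 1/10023 = -210998435/57742503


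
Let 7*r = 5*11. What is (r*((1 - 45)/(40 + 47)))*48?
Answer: -38720/203 ≈ -190.74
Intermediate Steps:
r = 55/7 (r = (5*11)/7 = (1/7)*55 = 55/7 ≈ 7.8571)
(r*((1 - 45)/(40 + 47)))*48 = (55*((1 - 45)/(40 + 47))/7)*48 = (55*(-44/87)/7)*48 = (55*(-44*1/87)/7)*48 = ((55/7)*(-44/87))*48 = -2420/609*48 = -38720/203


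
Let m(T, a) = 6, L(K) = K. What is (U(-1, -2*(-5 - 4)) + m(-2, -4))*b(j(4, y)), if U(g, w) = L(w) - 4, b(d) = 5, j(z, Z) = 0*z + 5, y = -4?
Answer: 100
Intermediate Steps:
j(z, Z) = 5 (j(z, Z) = 0 + 5 = 5)
U(g, w) = -4 + w (U(g, w) = w - 4 = -4 + w)
(U(-1, -2*(-5 - 4)) + m(-2, -4))*b(j(4, y)) = ((-4 - 2*(-5 - 4)) + 6)*5 = ((-4 - 2*(-9)) + 6)*5 = ((-4 + 18) + 6)*5 = (14 + 6)*5 = 20*5 = 100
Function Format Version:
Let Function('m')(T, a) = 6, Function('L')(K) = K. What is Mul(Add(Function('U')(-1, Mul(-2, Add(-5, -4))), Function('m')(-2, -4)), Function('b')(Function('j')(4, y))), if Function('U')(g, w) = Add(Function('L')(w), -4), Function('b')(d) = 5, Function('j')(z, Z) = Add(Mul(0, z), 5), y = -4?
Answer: 100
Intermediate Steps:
Function('j')(z, Z) = 5 (Function('j')(z, Z) = Add(0, 5) = 5)
Function('U')(g, w) = Add(-4, w) (Function('U')(g, w) = Add(w, -4) = Add(-4, w))
Mul(Add(Function('U')(-1, Mul(-2, Add(-5, -4))), Function('m')(-2, -4)), Function('b')(Function('j')(4, y))) = Mul(Add(Add(-4, Mul(-2, Add(-5, -4))), 6), 5) = Mul(Add(Add(-4, Mul(-2, -9)), 6), 5) = Mul(Add(Add(-4, 18), 6), 5) = Mul(Add(14, 6), 5) = Mul(20, 5) = 100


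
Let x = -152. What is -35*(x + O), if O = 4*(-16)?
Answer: 7560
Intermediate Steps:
O = -64
-35*(x + O) = -35*(-152 - 64) = -35*(-216) = 7560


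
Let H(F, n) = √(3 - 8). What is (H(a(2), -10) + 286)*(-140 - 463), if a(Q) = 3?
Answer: -172458 - 603*I*√5 ≈ -1.7246e+5 - 1348.3*I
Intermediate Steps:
H(F, n) = I*√5 (H(F, n) = √(-5) = I*√5)
(H(a(2), -10) + 286)*(-140 - 463) = (I*√5 + 286)*(-140 - 463) = (286 + I*√5)*(-603) = -172458 - 603*I*√5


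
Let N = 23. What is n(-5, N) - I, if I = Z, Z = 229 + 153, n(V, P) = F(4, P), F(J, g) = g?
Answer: -359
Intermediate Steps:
n(V, P) = P
Z = 382
I = 382
n(-5, N) - I = 23 - 1*382 = 23 - 382 = -359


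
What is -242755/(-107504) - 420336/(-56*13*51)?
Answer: 322623863/23758384 ≈ 13.579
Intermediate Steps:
-242755/(-107504) - 420336/(-56*13*51) = -242755*(-1/107504) - 420336/((-728*51)) = 242755/107504 - 420336/(-37128) = 242755/107504 - 420336*(-1/37128) = 242755/107504 + 2502/221 = 322623863/23758384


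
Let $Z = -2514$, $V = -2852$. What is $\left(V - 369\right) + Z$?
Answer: $-5735$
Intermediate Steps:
$\left(V - 369\right) + Z = \left(-2852 - 369\right) - 2514 = -3221 - 2514 = -5735$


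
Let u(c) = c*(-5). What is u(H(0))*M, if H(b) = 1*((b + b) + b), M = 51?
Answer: 0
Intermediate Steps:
H(b) = 3*b (H(b) = 1*(2*b + b) = 1*(3*b) = 3*b)
u(c) = -5*c
u(H(0))*M = -15*0*51 = -5*0*51 = 0*51 = 0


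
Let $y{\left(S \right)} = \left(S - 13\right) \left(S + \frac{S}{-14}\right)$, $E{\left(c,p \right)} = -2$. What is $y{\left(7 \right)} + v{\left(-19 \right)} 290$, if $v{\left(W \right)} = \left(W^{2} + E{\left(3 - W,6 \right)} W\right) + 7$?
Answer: $117701$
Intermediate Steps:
$y{\left(S \right)} = \frac{13 S \left(-13 + S\right)}{14}$ ($y{\left(S \right)} = \left(-13 + S\right) \left(S + S \left(- \frac{1}{14}\right)\right) = \left(-13 + S\right) \left(S - \frac{S}{14}\right) = \left(-13 + S\right) \frac{13 S}{14} = \frac{13 S \left(-13 + S\right)}{14}$)
$v{\left(W \right)} = 7 + W^{2} - 2 W$ ($v{\left(W \right)} = \left(W^{2} - 2 W\right) + 7 = 7 + W^{2} - 2 W$)
$y{\left(7 \right)} + v{\left(-19 \right)} 290 = \frac{13}{14} \cdot 7 \left(-13 + 7\right) + \left(7 + \left(-19\right)^{2} - -38\right) 290 = \frac{13}{14} \cdot 7 \left(-6\right) + \left(7 + 361 + 38\right) 290 = -39 + 406 \cdot 290 = -39 + 117740 = 117701$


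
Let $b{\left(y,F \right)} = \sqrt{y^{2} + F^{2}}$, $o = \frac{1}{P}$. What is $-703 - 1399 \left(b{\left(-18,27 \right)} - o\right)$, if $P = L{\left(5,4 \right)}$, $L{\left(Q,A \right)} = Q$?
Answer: $- \frac{2116}{5} - 12591 \sqrt{13} \approx -45821.0$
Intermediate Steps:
$P = 5$
$o = \frac{1}{5} \approx 0.2$
$b{\left(y,F \right)} = \sqrt{F^{2} + y^{2}}$
$-703 - 1399 \left(b{\left(-18,27 \right)} - o\right) = -703 - 1399 \left(\sqrt{27^{2} + \left(-18\right)^{2}} - \frac{1}{5}\right) = -703 - 1399 \left(\sqrt{729 + 324} - \frac{1}{5}\right) = -703 - 1399 \left(\sqrt{1053} - \frac{1}{5}\right) = -703 - 1399 \left(9 \sqrt{13} - \frac{1}{5}\right) = -703 - 1399 \left(- \frac{1}{5} + 9 \sqrt{13}\right) = -703 + \left(\frac{1399}{5} - 12591 \sqrt{13}\right) = - \frac{2116}{5} - 12591 \sqrt{13}$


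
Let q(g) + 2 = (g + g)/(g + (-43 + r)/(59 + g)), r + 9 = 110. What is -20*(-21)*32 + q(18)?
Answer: 4851811/361 ≈ 13440.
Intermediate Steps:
r = 101 (r = -9 + 110 = 101)
q(g) = -2 + 2*g/(g + 58/(59 + g)) (q(g) = -2 + (g + g)/(g + (-43 + 101)/(59 + g)) = -2 + (2*g)/(g + 58/(59 + g)) = -2 + 2*g/(g + 58/(59 + g)))
-20*(-21)*32 + q(18) = -20*(-21)*32 - 116/(58 + 18² + 59*18) = 420*32 - 116/(58 + 324 + 1062) = 13440 - 116/1444 = 13440 - 116*1/1444 = 13440 - 29/361 = 4851811/361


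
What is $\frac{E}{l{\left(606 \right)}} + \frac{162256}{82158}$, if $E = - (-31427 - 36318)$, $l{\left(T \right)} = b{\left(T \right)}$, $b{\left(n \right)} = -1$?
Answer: $- \frac{2782815727}{41079} \approx -67743.0$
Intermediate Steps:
$l{\left(T \right)} = -1$
$E = 67745$ ($E = \left(-1\right) \left(-67745\right) = 67745$)
$\frac{E}{l{\left(606 \right)}} + \frac{162256}{82158} = \frac{67745}{-1} + \frac{162256}{82158} = 67745 \left(-1\right) + 162256 \cdot \frac{1}{82158} = -67745 + \frac{81128}{41079} = - \frac{2782815727}{41079}$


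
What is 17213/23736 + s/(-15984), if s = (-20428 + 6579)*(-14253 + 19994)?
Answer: 78643994659/15808176 ≈ 4974.9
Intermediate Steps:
s = -79507109 (s = -13849*5741 = -79507109)
17213/23736 + s/(-15984) = 17213/23736 - 79507109/(-15984) = 17213*(1/23736) - 79507109*(-1/15984) = 17213/23736 + 79507109/15984 = 78643994659/15808176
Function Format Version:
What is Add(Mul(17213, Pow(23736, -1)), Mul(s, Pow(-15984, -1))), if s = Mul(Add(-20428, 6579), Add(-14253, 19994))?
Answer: Rational(78643994659, 15808176) ≈ 4974.9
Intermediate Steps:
s = -79507109 (s = Mul(-13849, 5741) = -79507109)
Add(Mul(17213, Pow(23736, -1)), Mul(s, Pow(-15984, -1))) = Add(Mul(17213, Pow(23736, -1)), Mul(-79507109, Pow(-15984, -1))) = Add(Mul(17213, Rational(1, 23736)), Mul(-79507109, Rational(-1, 15984))) = Add(Rational(17213, 23736), Rational(79507109, 15984)) = Rational(78643994659, 15808176)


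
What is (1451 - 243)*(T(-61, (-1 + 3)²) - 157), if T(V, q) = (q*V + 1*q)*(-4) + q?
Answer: 974856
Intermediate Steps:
T(V, q) = -3*q - 4*V*q (T(V, q) = (V*q + q)*(-4) + q = (q + V*q)*(-4) + q = (-4*q - 4*V*q) + q = -3*q - 4*V*q)
(1451 - 243)*(T(-61, (-1 + 3)²) - 157) = (1451 - 243)*(-(-1 + 3)²*(3 + 4*(-61)) - 157) = 1208*(-1*2²*(3 - 244) - 157) = 1208*(-1*4*(-241) - 157) = 1208*(964 - 157) = 1208*807 = 974856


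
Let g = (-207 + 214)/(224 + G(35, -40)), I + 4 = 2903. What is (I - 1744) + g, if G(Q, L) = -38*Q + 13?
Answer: 1262408/1093 ≈ 1155.0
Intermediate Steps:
I = 2899 (I = -4 + 2903 = 2899)
G(Q, L) = 13 - 38*Q
g = -7/1093 (g = (-207 + 214)/(224 + (13 - 38*35)) = 7/(224 + (13 - 1330)) = 7/(224 - 1317) = 7/(-1093) = 7*(-1/1093) = -7/1093 ≈ -0.0064044)
(I - 1744) + g = (2899 - 1744) - 7/1093 = 1155 - 7/1093 = 1262408/1093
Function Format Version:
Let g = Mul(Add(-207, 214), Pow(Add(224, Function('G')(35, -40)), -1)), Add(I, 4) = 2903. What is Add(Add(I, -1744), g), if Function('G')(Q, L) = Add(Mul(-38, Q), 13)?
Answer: Rational(1262408, 1093) ≈ 1155.0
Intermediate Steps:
I = 2899 (I = Add(-4, 2903) = 2899)
Function('G')(Q, L) = Add(13, Mul(-38, Q))
g = Rational(-7, 1093) (g = Mul(Add(-207, 214), Pow(Add(224, Add(13, Mul(-38, 35))), -1)) = Mul(7, Pow(Add(224, Add(13, -1330)), -1)) = Mul(7, Pow(Add(224, -1317), -1)) = Mul(7, Pow(-1093, -1)) = Mul(7, Rational(-1, 1093)) = Rational(-7, 1093) ≈ -0.0064044)
Add(Add(I, -1744), g) = Add(Add(2899, -1744), Rational(-7, 1093)) = Add(1155, Rational(-7, 1093)) = Rational(1262408, 1093)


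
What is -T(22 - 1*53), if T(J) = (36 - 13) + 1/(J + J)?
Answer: -1425/62 ≈ -22.984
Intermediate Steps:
T(J) = 23 + 1/(2*J)
-T(22 - 1*53) = -(23 + 1/(2*(22 - 1*53))) = -(23 + 1/(2*(22 - 53))) = -(23 + (1/2)/(-31)) = -(23 + (1/2)*(-1/31)) = -(23 - 1/62) = -1*1425/62 = -1425/62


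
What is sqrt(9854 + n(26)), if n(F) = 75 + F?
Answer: sqrt(9955) ≈ 99.775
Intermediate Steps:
sqrt(9854 + n(26)) = sqrt(9854 + (75 + 26)) = sqrt(9854 + 101) = sqrt(9955)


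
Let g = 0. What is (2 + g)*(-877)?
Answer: -1754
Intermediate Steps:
(2 + g)*(-877) = (2 + 0)*(-877) = 2*(-877) = -1754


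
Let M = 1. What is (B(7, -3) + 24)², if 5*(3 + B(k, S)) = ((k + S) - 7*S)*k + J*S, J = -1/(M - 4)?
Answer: 77841/25 ≈ 3113.6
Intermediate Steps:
J = ⅓ (J = -1/(1 - 4) = -1/(-3) = -1*(-⅓) = ⅓ ≈ 0.33333)
B(k, S) = -3 + S/15 + k*(k - 6*S)/5 (B(k, S) = -3 + (((k + S) - 7*S)*k + S/3)/5 = -3 + (((S + k) - 7*S)*k + S/3)/5 = -3 + ((k - 6*S)*k + S/3)/5 = -3 + (k*(k - 6*S) + S/3)/5 = -3 + (S/3 + k*(k - 6*S))/5 = -3 + (S/15 + k*(k - 6*S)/5) = -3 + S/15 + k*(k - 6*S)/5)
(B(7, -3) + 24)² = ((-3 + (⅕)*7² + (1/15)*(-3) - 6/5*(-3)*7) + 24)² = ((-3 + (⅕)*49 - ⅕ + 126/5) + 24)² = ((-3 + 49/5 - ⅕ + 126/5) + 24)² = (159/5 + 24)² = (279/5)² = 77841/25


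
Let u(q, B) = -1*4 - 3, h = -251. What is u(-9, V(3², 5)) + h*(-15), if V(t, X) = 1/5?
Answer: 3758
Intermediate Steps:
V(t, X) = ⅕
u(q, B) = -7 (u(q, B) = -4 - 3 = -7)
u(-9, V(3², 5)) + h*(-15) = -7 - 251*(-15) = -7 + 3765 = 3758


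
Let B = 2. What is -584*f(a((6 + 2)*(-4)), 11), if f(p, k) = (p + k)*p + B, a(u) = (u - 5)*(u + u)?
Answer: -3289948816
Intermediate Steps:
a(u) = 2*u*(-5 + u) (a(u) = (-5 + u)*(2*u) = 2*u*(-5 + u))
f(p, k) = 2 + p*(k + p) (f(p, k) = (p + k)*p + 2 = (k + p)*p + 2 = p*(k + p) + 2 = 2 + p*(k + p))
-584*f(a((6 + 2)*(-4)), 11) = -584*(2 + (2*((6 + 2)*(-4))*(-5 + (6 + 2)*(-4)))² + 11*(2*((6 + 2)*(-4))*(-5 + (6 + 2)*(-4)))) = -584*(2 + (2*(8*(-4))*(-5 + 8*(-4)))² + 11*(2*(8*(-4))*(-5 + 8*(-4)))) = -584*(2 + (2*(-32)*(-5 - 32))² + 11*(2*(-32)*(-5 - 32))) = -584*(2 + (2*(-32)*(-37))² + 11*(2*(-32)*(-37))) = -584*(2 + 2368² + 11*2368) = -584*(2 + 5607424 + 26048) = -584*5633474 = -3289948816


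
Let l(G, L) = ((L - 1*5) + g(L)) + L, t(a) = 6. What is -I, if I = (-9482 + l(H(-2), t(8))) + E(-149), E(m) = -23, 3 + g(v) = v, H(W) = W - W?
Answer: 9495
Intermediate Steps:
H(W) = 0
g(v) = -3 + v
l(G, L) = -8 + 3*L (l(G, L) = ((L - 1*5) + (-3 + L)) + L = ((L - 5) + (-3 + L)) + L = ((-5 + L) + (-3 + L)) + L = (-8 + 2*L) + L = -8 + 3*L)
I = -9495 (I = (-9482 + (-8 + 3*6)) - 23 = (-9482 + (-8 + 18)) - 23 = (-9482 + 10) - 23 = -9472 - 23 = -9495)
-I = -1*(-9495) = 9495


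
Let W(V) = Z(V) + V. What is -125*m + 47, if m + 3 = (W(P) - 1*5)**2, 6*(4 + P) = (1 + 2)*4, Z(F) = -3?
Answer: -12078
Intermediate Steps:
P = -2 (P = -4 + ((1 + 2)*4)/6 = -4 + (3*4)/6 = -4 + (1/6)*12 = -4 + 2 = -2)
W(V) = -3 + V
m = 97 (m = -3 + ((-3 - 2) - 1*5)**2 = -3 + (-5 - 5)**2 = -3 + (-10)**2 = -3 + 100 = 97)
-125*m + 47 = -125*97 + 47 = -12125 + 47 = -12078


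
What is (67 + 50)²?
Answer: 13689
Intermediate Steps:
(67 + 50)² = 117² = 13689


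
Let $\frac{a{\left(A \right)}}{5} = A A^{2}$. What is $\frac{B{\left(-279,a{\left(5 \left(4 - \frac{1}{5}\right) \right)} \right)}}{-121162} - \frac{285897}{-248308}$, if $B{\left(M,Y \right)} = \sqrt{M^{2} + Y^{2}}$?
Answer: $\frac{285897}{248308} - \frac{\sqrt{1176224866}}{121162} \approx 0.86832$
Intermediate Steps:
$a{\left(A \right)} = 5 A^{3}$ ($a{\left(A \right)} = 5 A A^{2} = 5 A^{3}$)
$\frac{B{\left(-279,a{\left(5 \left(4 - \frac{1}{5}\right) \right)} \right)}}{-121162} - \frac{285897}{-248308} = \frac{\sqrt{\left(-279\right)^{2} + \left(5 \left(5 \left(4 - \frac{1}{5}\right)\right)^{3}\right)^{2}}}{-121162} - \frac{285897}{-248308} = \sqrt{77841 + \left(5 \left(5 \left(4 - \frac{1}{5}\right)\right)^{3}\right)^{2}} \left(- \frac{1}{121162}\right) - - \frac{285897}{248308} = \sqrt{77841 + \left(5 \left(5 \left(4 - \frac{1}{5}\right)\right)^{3}\right)^{2}} \left(- \frac{1}{121162}\right) + \frac{285897}{248308} = \sqrt{77841 + \left(5 \left(5 \cdot \frac{19}{5}\right)^{3}\right)^{2}} \left(- \frac{1}{121162}\right) + \frac{285897}{248308} = \sqrt{77841 + \left(5 \cdot 19^{3}\right)^{2}} \left(- \frac{1}{121162}\right) + \frac{285897}{248308} = \sqrt{77841 + \left(5 \cdot 6859\right)^{2}} \left(- \frac{1}{121162}\right) + \frac{285897}{248308} = \sqrt{77841 + 34295^{2}} \left(- \frac{1}{121162}\right) + \frac{285897}{248308} = \sqrt{77841 + 1176147025} \left(- \frac{1}{121162}\right) + \frac{285897}{248308} = \sqrt{1176224866} \left(- \frac{1}{121162}\right) + \frac{285897}{248308} = - \frac{\sqrt{1176224866}}{121162} + \frac{285897}{248308} = \frac{285897}{248308} - \frac{\sqrt{1176224866}}{121162}$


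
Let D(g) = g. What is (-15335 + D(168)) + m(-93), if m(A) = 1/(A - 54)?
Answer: -2229550/147 ≈ -15167.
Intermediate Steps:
m(A) = 1/(-54 + A)
(-15335 + D(168)) + m(-93) = (-15335 + 168) + 1/(-54 - 93) = -15167 + 1/(-147) = -15167 - 1/147 = -2229550/147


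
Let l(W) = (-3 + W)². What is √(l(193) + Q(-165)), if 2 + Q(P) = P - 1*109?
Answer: 4*√2239 ≈ 189.27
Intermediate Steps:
Q(P) = -111 + P (Q(P) = -2 + (P - 1*109) = -2 + (P - 109) = -2 + (-109 + P) = -111 + P)
√(l(193) + Q(-165)) = √((-3 + 193)² + (-111 - 165)) = √(190² - 276) = √(36100 - 276) = √35824 = 4*√2239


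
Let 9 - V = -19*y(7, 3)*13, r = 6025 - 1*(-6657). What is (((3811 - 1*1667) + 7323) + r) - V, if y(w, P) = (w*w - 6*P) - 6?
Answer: 15965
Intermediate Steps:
r = 12682 (r = 6025 + 6657 = 12682)
y(w, P) = -6 + w**2 - 6*P (y(w, P) = (w**2 - 6*P) - 6 = -6 + w**2 - 6*P)
V = 6184 (V = 9 - (-19*(-6 + 7**2 - 6*3))*13 = 9 - (-19*(-6 + 49 - 18))*13 = 9 - (-19*25)*13 = 9 - (-475)*13 = 9 - 1*(-6175) = 9 + 6175 = 6184)
(((3811 - 1*1667) + 7323) + r) - V = (((3811 - 1*1667) + 7323) + 12682) - 1*6184 = (((3811 - 1667) + 7323) + 12682) - 6184 = ((2144 + 7323) + 12682) - 6184 = (9467 + 12682) - 6184 = 22149 - 6184 = 15965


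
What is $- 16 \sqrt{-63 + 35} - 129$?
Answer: $-129 - 32 i \sqrt{7} \approx -129.0 - 84.664 i$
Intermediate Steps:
$- 16 \sqrt{-63 + 35} - 129 = - 16 \sqrt{-28} - 129 = - 16 \cdot 2 i \sqrt{7} - 129 = - 32 i \sqrt{7} - 129 = -129 - 32 i \sqrt{7}$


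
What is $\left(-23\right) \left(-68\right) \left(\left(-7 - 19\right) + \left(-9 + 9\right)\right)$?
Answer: $-40664$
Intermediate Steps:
$\left(-23\right) \left(-68\right) \left(\left(-7 - 19\right) + \left(-9 + 9\right)\right) = 1564 \left(-26 + 0\right) = 1564 \left(-26\right) = -40664$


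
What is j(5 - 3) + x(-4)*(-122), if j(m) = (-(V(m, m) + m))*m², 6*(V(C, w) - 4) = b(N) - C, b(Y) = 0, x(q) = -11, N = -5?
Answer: 3958/3 ≈ 1319.3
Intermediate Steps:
V(C, w) = 4 - C/6 (V(C, w) = 4 + (0 - C)/6 = 4 + (-C)/6 = 4 - C/6)
j(m) = m²*(-4 - 5*m/6) (j(m) = (-((4 - m/6) + m))*m² = (-(4 + 5*m/6))*m² = (-4 - 5*m/6)*m² = m²*(-4 - 5*m/6))
j(5 - 3) + x(-4)*(-122) = (5 - 3)²*(-24 - 5*(5 - 3))/6 - 11*(-122) = (⅙)*2²*(-24 - 5*2) + 1342 = (⅙)*4*(-24 - 10) + 1342 = (⅙)*4*(-34) + 1342 = -68/3 + 1342 = 3958/3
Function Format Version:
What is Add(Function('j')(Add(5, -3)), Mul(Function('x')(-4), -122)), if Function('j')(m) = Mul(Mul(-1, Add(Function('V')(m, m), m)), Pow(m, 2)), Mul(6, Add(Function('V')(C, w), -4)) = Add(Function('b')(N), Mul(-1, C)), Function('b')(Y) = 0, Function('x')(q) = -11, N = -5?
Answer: Rational(3958, 3) ≈ 1319.3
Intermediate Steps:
Function('V')(C, w) = Add(4, Mul(Rational(-1, 6), C)) (Function('V')(C, w) = Add(4, Mul(Rational(1, 6), Add(0, Mul(-1, C)))) = Add(4, Mul(Rational(1, 6), Mul(-1, C))) = Add(4, Mul(Rational(-1, 6), C)))
Function('j')(m) = Mul(Pow(m, 2), Add(-4, Mul(Rational(-5, 6), m))) (Function('j')(m) = Mul(Mul(-1, Add(Add(4, Mul(Rational(-1, 6), m)), m)), Pow(m, 2)) = Mul(Mul(-1, Add(4, Mul(Rational(5, 6), m))), Pow(m, 2)) = Mul(Add(-4, Mul(Rational(-5, 6), m)), Pow(m, 2)) = Mul(Pow(m, 2), Add(-4, Mul(Rational(-5, 6), m))))
Add(Function('j')(Add(5, -3)), Mul(Function('x')(-4), -122)) = Add(Mul(Rational(1, 6), Pow(Add(5, -3), 2), Add(-24, Mul(-5, Add(5, -3)))), Mul(-11, -122)) = Add(Mul(Rational(1, 6), Pow(2, 2), Add(-24, Mul(-5, 2))), 1342) = Add(Mul(Rational(1, 6), 4, Add(-24, -10)), 1342) = Add(Mul(Rational(1, 6), 4, -34), 1342) = Add(Rational(-68, 3), 1342) = Rational(3958, 3)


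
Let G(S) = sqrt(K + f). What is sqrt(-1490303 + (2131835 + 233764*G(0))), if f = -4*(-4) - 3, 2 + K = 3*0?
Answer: 2*sqrt(160383 + 58441*sqrt(11)) ≈ 1190.3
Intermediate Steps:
K = -2 (K = -2 + 3*0 = -2 + 0 = -2)
f = 13 (f = 16 - 3 = 13)
G(S) = sqrt(11) (G(S) = sqrt(-2 + 13) = sqrt(11))
sqrt(-1490303 + (2131835 + 233764*G(0))) = sqrt(-1490303 + (2131835 + 233764*sqrt(11))) = sqrt(641532 + 233764*sqrt(11))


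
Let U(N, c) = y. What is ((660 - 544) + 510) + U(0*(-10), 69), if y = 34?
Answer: 660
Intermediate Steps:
U(N, c) = 34
((660 - 544) + 510) + U(0*(-10), 69) = ((660 - 544) + 510) + 34 = (116 + 510) + 34 = 626 + 34 = 660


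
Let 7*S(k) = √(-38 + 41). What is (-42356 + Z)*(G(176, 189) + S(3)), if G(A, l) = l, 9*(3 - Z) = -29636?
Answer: -7382361 - 351541*√3/63 ≈ -7.3920e+6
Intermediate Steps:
Z = 29663/9 (Z = 3 - ⅑*(-29636) = 3 + 29636/9 = 29663/9 ≈ 3295.9)
S(k) = √3/7 (S(k) = √(-38 + 41)/7 = √3/7)
(-42356 + Z)*(G(176, 189) + S(3)) = (-42356 + 29663/9)*(189 + √3/7) = -351541*(189 + √3/7)/9 = -7382361 - 351541*√3/63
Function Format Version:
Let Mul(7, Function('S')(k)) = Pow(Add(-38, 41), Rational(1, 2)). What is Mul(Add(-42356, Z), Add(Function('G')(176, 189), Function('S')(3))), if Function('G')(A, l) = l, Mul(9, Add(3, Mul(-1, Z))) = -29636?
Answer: Add(-7382361, Mul(Rational(-351541, 63), Pow(3, Rational(1, 2)))) ≈ -7.3920e+6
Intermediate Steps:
Z = Rational(29663, 9) (Z = Add(3, Mul(Rational(-1, 9), -29636)) = Add(3, Rational(29636, 9)) = Rational(29663, 9) ≈ 3295.9)
Function('S')(k) = Mul(Rational(1, 7), Pow(3, Rational(1, 2))) (Function('S')(k) = Mul(Rational(1, 7), Pow(Add(-38, 41), Rational(1, 2))) = Mul(Rational(1, 7), Pow(3, Rational(1, 2))))
Mul(Add(-42356, Z), Add(Function('G')(176, 189), Function('S')(3))) = Mul(Add(-42356, Rational(29663, 9)), Add(189, Mul(Rational(1, 7), Pow(3, Rational(1, 2))))) = Mul(Rational(-351541, 9), Add(189, Mul(Rational(1, 7), Pow(3, Rational(1, 2))))) = Add(-7382361, Mul(Rational(-351541, 63), Pow(3, Rational(1, 2))))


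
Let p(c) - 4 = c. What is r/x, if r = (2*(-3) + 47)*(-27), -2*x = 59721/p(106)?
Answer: 81180/19907 ≈ 4.0780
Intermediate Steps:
p(c) = 4 + c
x = -59721/220 (x = -59721/(2*(4 + 106)) = -59721/(2*110) = -1/2*59721/110 = -59721/220 ≈ -271.46)
r = -1107 (r = (-6 + 47)*(-27) = 41*(-27) = -1107)
r/x = -1107/(-59721/220) = -1107*(-220/59721) = 81180/19907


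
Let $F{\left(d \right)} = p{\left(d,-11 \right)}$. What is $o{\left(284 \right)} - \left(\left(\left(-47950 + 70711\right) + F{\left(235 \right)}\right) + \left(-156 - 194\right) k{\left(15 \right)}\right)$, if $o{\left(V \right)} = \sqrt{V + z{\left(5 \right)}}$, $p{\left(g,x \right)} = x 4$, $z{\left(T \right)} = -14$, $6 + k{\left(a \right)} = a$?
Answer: $-19567 + 3 \sqrt{30} \approx -19551.0$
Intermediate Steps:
$k{\left(a \right)} = -6 + a$
$p{\left(g,x \right)} = 4 x$
$F{\left(d \right)} = -44$ ($F{\left(d \right)} = 4 \left(-11\right) = -44$)
$o{\left(V \right)} = \sqrt{-14 + V}$ ($o{\left(V \right)} = \sqrt{V - 14} = \sqrt{-14 + V}$)
$o{\left(284 \right)} - \left(\left(\left(-47950 + 70711\right) + F{\left(235 \right)}\right) + \left(-156 - 194\right) k{\left(15 \right)}\right) = \sqrt{-14 + 284} - \left(\left(\left(-47950 + 70711\right) - 44\right) + \left(-156 - 194\right) \left(-6 + 15\right)\right) = \sqrt{270} - \left(\left(22761 - 44\right) - 3150\right) = 3 \sqrt{30} - \left(22717 - 3150\right) = 3 \sqrt{30} - 19567 = -19567 + 3 \sqrt{30}$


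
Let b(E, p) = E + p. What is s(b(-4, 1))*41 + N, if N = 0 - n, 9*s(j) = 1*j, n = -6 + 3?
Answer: -32/3 ≈ -10.667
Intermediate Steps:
n = -3
s(j) = j/9 (s(j) = (1*j)/9 = j/9)
N = 3 (N = 0 - 1*(-3) = 0 + 3 = 3)
s(b(-4, 1))*41 + N = ((-4 + 1)/9)*41 + 3 = ((⅑)*(-3))*41 + 3 = -⅓*41 + 3 = -41/3 + 3 = -32/3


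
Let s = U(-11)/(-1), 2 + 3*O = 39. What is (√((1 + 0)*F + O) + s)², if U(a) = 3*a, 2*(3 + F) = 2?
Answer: (99 + √93)²/9 ≈ 1311.5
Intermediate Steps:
F = -2 (F = -3 + (½)*2 = -3 + 1 = -2)
O = 37/3 (O = -⅔ + (⅓)*39 = -⅔ + 13 = 37/3 ≈ 12.333)
s = 33 (s = (3*(-11))/(-1) = -33*(-1) = 33)
(√((1 + 0)*F + O) + s)² = (√((1 + 0)*(-2) + 37/3) + 33)² = (√(1*(-2) + 37/3) + 33)² = (√(-2 + 37/3) + 33)² = (√(31/3) + 33)² = (√93/3 + 33)² = (33 + √93/3)²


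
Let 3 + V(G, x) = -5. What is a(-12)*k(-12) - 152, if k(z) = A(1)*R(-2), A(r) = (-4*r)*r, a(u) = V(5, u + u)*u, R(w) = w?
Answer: 616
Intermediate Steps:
V(G, x) = -8 (V(G, x) = -3 - 5 = -8)
a(u) = -8*u
A(r) = -4*r²
k(z) = 8 (k(z) = -4*1²*(-2) = -4*1*(-2) = -4*(-2) = 8)
a(-12)*k(-12) - 152 = -8*(-12)*8 - 152 = 96*8 - 152 = 768 - 152 = 616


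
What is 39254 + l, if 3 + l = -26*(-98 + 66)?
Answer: 40083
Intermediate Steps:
l = 829 (l = -3 - 26*(-98 + 66) = -3 - 26*(-32) = -3 + 832 = 829)
39254 + l = 39254 + 829 = 40083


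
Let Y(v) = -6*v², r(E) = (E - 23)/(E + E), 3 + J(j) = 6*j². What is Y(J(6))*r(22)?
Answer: 136107/22 ≈ 6186.7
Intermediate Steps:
J(j) = -3 + 6*j²
r(E) = (-23 + E)/(2*E) (r(E) = (-23 + E)/((2*E)) = (-23 + E)*(1/(2*E)) = (-23 + E)/(2*E))
Y(J(6))*r(22) = (-6*(-3 + 6*6²)²)*((½)*(-23 + 22)/22) = (-6*(-3 + 6*36)²)*((½)*(1/22)*(-1)) = -6*(-3 + 216)²*(-1/44) = -6*213²*(-1/44) = -6*45369*(-1/44) = -272214*(-1/44) = 136107/22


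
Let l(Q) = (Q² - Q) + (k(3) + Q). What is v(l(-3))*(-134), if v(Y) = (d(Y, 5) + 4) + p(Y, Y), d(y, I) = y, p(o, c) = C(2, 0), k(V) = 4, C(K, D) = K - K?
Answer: -2278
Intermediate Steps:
C(K, D) = 0
p(o, c) = 0
l(Q) = 4 + Q² (l(Q) = (Q² - Q) + (4 + Q) = 4 + Q²)
v(Y) = 4 + Y (v(Y) = (Y + 4) + 0 = (4 + Y) + 0 = 4 + Y)
v(l(-3))*(-134) = (4 + (4 + (-3)²))*(-134) = (4 + (4 + 9))*(-134) = (4 + 13)*(-134) = 17*(-134) = -2278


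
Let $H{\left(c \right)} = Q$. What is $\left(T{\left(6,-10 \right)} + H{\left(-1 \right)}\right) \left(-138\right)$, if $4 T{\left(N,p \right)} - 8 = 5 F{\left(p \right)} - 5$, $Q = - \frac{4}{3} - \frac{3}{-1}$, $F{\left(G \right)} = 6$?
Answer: $- \frac{2737}{2} \approx -1368.5$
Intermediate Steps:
$Q = \frac{5}{3}$ ($Q = \left(-4\right) \frac{1}{3} - -3 = - \frac{4}{3} + 3 = \frac{5}{3} \approx 1.6667$)
$H{\left(c \right)} = \frac{5}{3}$
$T{\left(N,p \right)} = \frac{33}{4}$ ($T{\left(N,p \right)} = 2 + \frac{5 \cdot 6 - 5}{4} = 2 + \frac{30 - 5}{4} = 2 + \frac{1}{4} \cdot 25 = 2 + \frac{25}{4} = \frac{33}{4}$)
$\left(T{\left(6,-10 \right)} + H{\left(-1 \right)}\right) \left(-138\right) = \left(\frac{33}{4} + \frac{5}{3}\right) \left(-138\right) = \frac{119}{12} \left(-138\right) = - \frac{2737}{2}$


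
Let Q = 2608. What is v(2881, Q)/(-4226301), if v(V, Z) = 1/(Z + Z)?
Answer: -1/22044386016 ≈ -4.5363e-11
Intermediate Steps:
v(V, Z) = 1/(2*Z)
v(2881, Q)/(-4226301) = ((1/2)/2608)/(-4226301) = ((1/2)*(1/2608))*(-1/4226301) = (1/5216)*(-1/4226301) = -1/22044386016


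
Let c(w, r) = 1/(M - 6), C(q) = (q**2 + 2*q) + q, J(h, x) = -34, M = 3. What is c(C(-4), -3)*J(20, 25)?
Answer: 34/3 ≈ 11.333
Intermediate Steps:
C(q) = q**2 + 3*q
c(w, r) = -1/3 (c(w, r) = 1/(3 - 6) = 1/(-3) = -1/3)
c(C(-4), -3)*J(20, 25) = -1/3*(-34) = 34/3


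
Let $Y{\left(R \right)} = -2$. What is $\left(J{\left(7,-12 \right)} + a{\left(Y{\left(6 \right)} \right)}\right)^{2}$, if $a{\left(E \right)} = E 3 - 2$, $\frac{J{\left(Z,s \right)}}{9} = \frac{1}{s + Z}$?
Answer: $\frac{2401}{25} \approx 96.04$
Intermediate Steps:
$J{\left(Z,s \right)} = \frac{9}{Z + s}$ ($J{\left(Z,s \right)} = \frac{9}{s + Z} = \frac{9}{Z + s}$)
$a{\left(E \right)} = -2 + 3 E$ ($a{\left(E \right)} = 3 E - 2 = -2 + 3 E$)
$\left(J{\left(7,-12 \right)} + a{\left(Y{\left(6 \right)} \right)}\right)^{2} = \left(\frac{9}{7 - 12} + \left(-2 + 3 \left(-2\right)\right)\right)^{2} = \left(\frac{9}{-5} - 8\right)^{2} = \left(9 \left(- \frac{1}{5}\right) - 8\right)^{2} = \left(- \frac{9}{5} - 8\right)^{2} = \left(- \frac{49}{5}\right)^{2} = \frac{2401}{25}$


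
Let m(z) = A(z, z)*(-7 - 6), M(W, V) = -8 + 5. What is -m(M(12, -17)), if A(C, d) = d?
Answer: -39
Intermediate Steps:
M(W, V) = -3
m(z) = -13*z (m(z) = z*(-7 - 6) = z*(-13) = -13*z)
-m(M(12, -17)) = -(-13)*(-3) = -1*39 = -39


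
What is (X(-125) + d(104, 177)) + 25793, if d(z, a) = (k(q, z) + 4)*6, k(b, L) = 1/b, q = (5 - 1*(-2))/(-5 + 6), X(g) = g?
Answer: 179850/7 ≈ 25693.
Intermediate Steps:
q = 7 (q = (5 + 2)/1 = 7*1 = 7)
d(z, a) = 174/7 (d(z, a) = (1/7 + 4)*6 = (29/7)*6 = 174/7)
(X(-125) + d(104, 177)) + 25793 = (-125 + 174/7) + 25793 = -701/7 + 25793 = 179850/7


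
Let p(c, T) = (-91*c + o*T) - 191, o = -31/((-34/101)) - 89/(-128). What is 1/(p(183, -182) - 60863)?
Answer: -1088/102917843 ≈ -1.0572e-5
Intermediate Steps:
o = 201897/2176 (o = -31/((-34*1/101)) - 89*(-1/128) = -31/(-34/101) + 89/128 = -31*(-101/34) + 89/128 = 3131/34 + 89/128 = 201897/2176 ≈ 92.784)
p(c, T) = -191 - 91*c + 201897*T/2176 (p(c, T) = (-91*c + 201897*T/2176) - 191 = -191 - 91*c + 201897*T/2176)
1/(p(183, -182) - 60863) = 1/((-191 - 91*183 + (201897/2176)*(-182)) - 60863) = 1/((-191 - 16653 - 18372627/1088) - 60863) = 1/(-36698899/1088 - 60863) = 1/(-102917843/1088) = -1088/102917843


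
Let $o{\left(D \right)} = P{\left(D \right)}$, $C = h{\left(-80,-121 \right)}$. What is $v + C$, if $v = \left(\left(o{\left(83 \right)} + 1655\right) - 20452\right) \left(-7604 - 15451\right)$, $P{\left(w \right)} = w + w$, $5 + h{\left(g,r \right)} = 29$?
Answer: $429537729$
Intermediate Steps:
$h{\left(g,r \right)} = 24$ ($h{\left(g,r \right)} = -5 + 29 = 24$)
$C = 24$
$P{\left(w \right)} = 2 w$
$o{\left(D \right)} = 2 D$
$v = 429537705$ ($v = \left(\left(2 \cdot 83 + 1655\right) - 20452\right) \left(-7604 - 15451\right) = \left(\left(166 + 1655\right) - 20452\right) \left(-23055\right) = \left(1821 - 20452\right) \left(-23055\right) = \left(-18631\right) \left(-23055\right) = 429537705$)
$v + C = 429537705 + 24 = 429537729$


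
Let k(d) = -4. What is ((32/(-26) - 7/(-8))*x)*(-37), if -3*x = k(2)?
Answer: 1369/78 ≈ 17.551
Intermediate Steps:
x = 4/3 (x = -⅓*(-4) = 4/3 ≈ 1.3333)
((32/(-26) - 7/(-8))*x)*(-37) = ((32/(-26) - 7/(-8))*(4/3))*(-37) = ((32*(-1/26) - 7*(-⅛))*(4/3))*(-37) = ((-16/13 + 7/8)*(4/3))*(-37) = -37/104*4/3*(-37) = -37/78*(-37) = 1369/78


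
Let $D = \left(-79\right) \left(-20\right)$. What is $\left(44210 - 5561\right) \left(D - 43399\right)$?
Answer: $-1616262531$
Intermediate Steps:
$D = 1580$
$\left(44210 - 5561\right) \left(D - 43399\right) = \left(44210 - 5561\right) \left(1580 - 43399\right) = 38649 \left(-41819\right) = -1616262531$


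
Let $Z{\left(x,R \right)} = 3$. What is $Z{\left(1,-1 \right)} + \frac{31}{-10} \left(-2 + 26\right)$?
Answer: $- \frac{357}{5} \approx -71.4$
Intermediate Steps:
$Z{\left(1,-1 \right)} + \frac{31}{-10} \left(-2 + 26\right) = 3 + \frac{31}{-10} \left(-2 + 26\right) = 3 + 31 \left(- \frac{1}{10}\right) 24 = 3 - \frac{372}{5} = - \frac{357}{5}$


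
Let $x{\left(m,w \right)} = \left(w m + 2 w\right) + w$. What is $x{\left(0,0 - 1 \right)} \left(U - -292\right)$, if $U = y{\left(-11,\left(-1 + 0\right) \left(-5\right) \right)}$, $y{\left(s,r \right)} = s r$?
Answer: $-711$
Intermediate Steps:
$y{\left(s,r \right)} = r s$
$x{\left(m,w \right)} = 3 w + m w$ ($x{\left(m,w \right)} = \left(m w + 2 w\right) + w = \left(2 w + m w\right) + w = 3 w + m w$)
$U = -55$ ($U = \left(-1 + 0\right) \left(-5\right) \left(-11\right) = \left(-1\right) \left(-5\right) \left(-11\right) = 5 \left(-11\right) = -55$)
$x{\left(0,0 - 1 \right)} \left(U - -292\right) = \left(0 - 1\right) \left(3 + 0\right) \left(-55 - -292\right) = \left(-1\right) 3 \left(-55 + 292\right) = \left(-3\right) 237 = -711$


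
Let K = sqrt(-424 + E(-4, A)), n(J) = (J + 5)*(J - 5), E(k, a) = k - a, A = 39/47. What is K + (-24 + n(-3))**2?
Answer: 1600 + I*sqrt(947285)/47 ≈ 1600.0 + 20.708*I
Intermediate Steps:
A = 39/47 (A = 39*(1/47) = 39/47 ≈ 0.82979)
n(J) = (-5 + J)*(5 + J) (n(J) = (5 + J)*(-5 + J) = (-5 + J)*(5 + J))
K = I*sqrt(947285)/47 (K = sqrt(-424 + (-4 - 1*39/47)) = sqrt(-424 + (-4 - 39/47)) = sqrt(-424 - 227/47) = sqrt(-20155/47) = I*sqrt(947285)/47 ≈ 20.708*I)
K + (-24 + n(-3))**2 = I*sqrt(947285)/47 + (-24 + (-25 + (-3)**2))**2 = I*sqrt(947285)/47 + (-24 + (-25 + 9))**2 = I*sqrt(947285)/47 + (-24 - 16)**2 = I*sqrt(947285)/47 + (-40)**2 = I*sqrt(947285)/47 + 1600 = 1600 + I*sqrt(947285)/47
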